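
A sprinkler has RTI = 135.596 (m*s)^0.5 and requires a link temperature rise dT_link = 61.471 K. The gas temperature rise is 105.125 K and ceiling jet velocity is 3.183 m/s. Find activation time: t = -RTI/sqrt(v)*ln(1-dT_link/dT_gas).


dT_link/dT_gas = 0.58474
ln(1 - 0.58474) = -0.87886
t = -135.596 / sqrt(3.183) * -0.87886 = 66.795 s

66.795 s


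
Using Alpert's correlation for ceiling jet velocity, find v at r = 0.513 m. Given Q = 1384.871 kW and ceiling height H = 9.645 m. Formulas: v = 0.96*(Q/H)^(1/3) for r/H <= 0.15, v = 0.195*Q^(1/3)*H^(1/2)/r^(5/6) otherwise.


r/H = 0.513 / 9.645 = 0.053188
r/H <= 0.15, so v = 0.96*(Q/H)^(1/3)
Q/H = 143.58
(Q/H)^(1/3) = 5.2364
v = 0.96 * 5.2364 = 5.0270 m/s

5.0270 m/s


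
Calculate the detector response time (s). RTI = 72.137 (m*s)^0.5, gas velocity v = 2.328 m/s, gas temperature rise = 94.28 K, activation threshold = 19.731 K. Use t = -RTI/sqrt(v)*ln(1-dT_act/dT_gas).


dT_act/dT_gas = 0.20928
ln(1 - 0.20928) = -0.23481
t = -72.137 / sqrt(2.328) * -0.23481 = 11.102 s

11.102 s


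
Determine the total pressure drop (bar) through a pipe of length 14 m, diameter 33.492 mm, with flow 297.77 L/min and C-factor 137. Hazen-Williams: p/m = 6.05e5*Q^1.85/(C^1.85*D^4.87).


Q^1.85 = 37729
C^1.85 = 8972.9
D^4.87 = 2.6697e+07
p/m = 0.095288 bar/m
p_total = 0.095288 * 14 = 1.3340 bar

1.3340 bar


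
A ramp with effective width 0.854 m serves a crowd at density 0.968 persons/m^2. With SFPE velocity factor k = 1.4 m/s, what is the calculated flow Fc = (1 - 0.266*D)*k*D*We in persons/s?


1 - 0.266*D = 1 - 0.266*0.968 = 0.74251
Fs = 0.74251 * 1.4 * 0.968 = 1.0063 persons/(s*m)
Fc = 1.0063 * 0.854 = 0.85934 persons/s

0.85934 persons/s


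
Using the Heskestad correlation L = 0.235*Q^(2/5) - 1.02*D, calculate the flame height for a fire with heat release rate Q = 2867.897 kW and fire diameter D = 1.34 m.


Q^(2/5) = 24.156
0.235 * Q^(2/5) = 5.6767
1.02 * D = 1.3668
L = 4.3099 m

4.3099 m


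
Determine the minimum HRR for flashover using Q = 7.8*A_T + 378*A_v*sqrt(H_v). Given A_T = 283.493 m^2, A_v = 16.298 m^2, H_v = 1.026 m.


7.8*A_T = 2211.2
sqrt(H_v) = 1.0129
378*A_v*sqrt(H_v) = 6240.2
Q = 2211.2 + 6240.2 = 8451.5 kW

8451.5 kW


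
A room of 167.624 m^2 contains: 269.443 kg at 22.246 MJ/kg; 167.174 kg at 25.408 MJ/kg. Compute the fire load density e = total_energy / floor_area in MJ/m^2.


Total energy = 269.443*22.246 + 167.174*25.408
= 5994.029 + 4247.557
= 10241.59 MJ
e = 10241.59 / 167.624 = 61.099 MJ/m^2

61.099 MJ/m^2


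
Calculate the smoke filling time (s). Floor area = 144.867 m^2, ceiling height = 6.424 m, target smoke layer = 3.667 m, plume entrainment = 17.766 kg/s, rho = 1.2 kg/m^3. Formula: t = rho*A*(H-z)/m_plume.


H - z = 2.757 m
t = 1.2 * 144.867 * 2.757 / 17.766 = 26.977 s

26.977 s


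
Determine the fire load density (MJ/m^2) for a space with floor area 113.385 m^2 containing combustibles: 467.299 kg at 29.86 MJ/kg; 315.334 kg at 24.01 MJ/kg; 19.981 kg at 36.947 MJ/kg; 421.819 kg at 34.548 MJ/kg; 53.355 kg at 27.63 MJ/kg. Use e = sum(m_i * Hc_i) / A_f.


Total energy = 467.299*29.86 + 315.334*24.01 + 19.981*36.947 + 421.819*34.548 + 53.355*27.63
= 13953.55 + 7571.169 + 738.2380 + 14573.00 + 1474.199
= 38310.16 MJ
e = 38310.16 / 113.385 = 337.88 MJ/m^2

337.88 MJ/m^2


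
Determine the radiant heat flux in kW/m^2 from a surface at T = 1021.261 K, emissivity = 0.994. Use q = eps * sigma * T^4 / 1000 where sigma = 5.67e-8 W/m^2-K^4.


T^4 = 1.0878e+12
q = 0.994 * 5.67e-8 * 1.0878e+12 / 1000 = 61.308 kW/m^2

61.308 kW/m^2


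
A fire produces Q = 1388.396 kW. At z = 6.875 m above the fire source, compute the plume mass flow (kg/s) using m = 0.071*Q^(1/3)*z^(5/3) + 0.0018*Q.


Q^(1/3) = 11.156
z^(5/3) = 24.857
First term = 0.071 * 11.156 * 24.857 = 19.689
Second term = 0.0018 * 1388.396 = 2.4991
m = 22.188 kg/s

22.188 kg/s


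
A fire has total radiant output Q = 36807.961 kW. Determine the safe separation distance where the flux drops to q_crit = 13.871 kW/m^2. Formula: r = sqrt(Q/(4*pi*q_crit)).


4*pi*q_crit = 174.31
Q/(4*pi*q_crit) = 211.17
r = sqrt(211.17) = 14.532 m

14.532 m


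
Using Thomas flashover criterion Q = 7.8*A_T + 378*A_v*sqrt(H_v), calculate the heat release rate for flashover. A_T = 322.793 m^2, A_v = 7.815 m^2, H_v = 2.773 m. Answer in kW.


7.8*A_T = 2517.8
sqrt(H_v) = 1.6652
378*A_v*sqrt(H_v) = 4919.2
Q = 2517.8 + 4919.2 = 7437.0 kW

7437.0 kW


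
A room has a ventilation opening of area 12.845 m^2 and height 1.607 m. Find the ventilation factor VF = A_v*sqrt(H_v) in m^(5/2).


sqrt(H_v) = 1.2677
VF = 12.845 * 1.2677 = 16.283 m^(5/2)

16.283 m^(5/2)


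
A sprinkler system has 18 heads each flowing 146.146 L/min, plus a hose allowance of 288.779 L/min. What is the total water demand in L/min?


Sprinkler demand = 18 * 146.146 = 2630.628 L/min
Total = 2630.628 + 288.779 = 2919.407 L/min

2919.407 L/min


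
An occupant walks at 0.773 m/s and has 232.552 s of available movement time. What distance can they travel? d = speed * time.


d = 0.773 * 232.552 = 179.76 m

179.76 m


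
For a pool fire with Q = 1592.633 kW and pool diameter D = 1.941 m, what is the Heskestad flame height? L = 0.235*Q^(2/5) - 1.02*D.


Q^(2/5) = 19.092
0.235 * Q^(2/5) = 4.4866
1.02 * D = 1.9798
L = 2.5067 m

2.5067 m


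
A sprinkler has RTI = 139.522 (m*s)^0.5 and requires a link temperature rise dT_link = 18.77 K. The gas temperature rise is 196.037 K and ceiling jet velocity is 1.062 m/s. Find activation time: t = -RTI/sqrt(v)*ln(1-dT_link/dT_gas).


dT_link/dT_gas = 0.095747
ln(1 - 0.095747) = -0.10065
t = -139.522 / sqrt(1.062) * -0.10065 = 13.626 s

13.626 s


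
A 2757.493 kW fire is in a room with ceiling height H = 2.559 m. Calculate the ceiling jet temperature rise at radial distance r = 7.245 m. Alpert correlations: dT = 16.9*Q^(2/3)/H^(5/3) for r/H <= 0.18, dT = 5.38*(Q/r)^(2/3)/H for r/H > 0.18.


r/H = 7.245 / 2.559 = 2.8312
r/H > 0.18, so dT = 5.38*(Q/r)^(2/3)/H
Q/r = 380.61
(Q/r)^(2/3) = 52.519
dT = 5.38 * 52.519 / 2.559 = 110.42 K

110.42 K


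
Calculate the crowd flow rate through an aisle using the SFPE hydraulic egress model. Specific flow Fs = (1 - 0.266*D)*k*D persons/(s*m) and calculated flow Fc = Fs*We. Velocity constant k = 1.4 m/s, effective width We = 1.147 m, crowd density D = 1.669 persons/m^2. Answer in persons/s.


1 - 0.266*D = 1 - 0.266*1.669 = 0.55605
Fs = 0.55605 * 1.4 * 1.669 = 1.2993 persons/(s*m)
Fc = 1.2993 * 1.147 = 1.4902 persons/s

1.4902 persons/s


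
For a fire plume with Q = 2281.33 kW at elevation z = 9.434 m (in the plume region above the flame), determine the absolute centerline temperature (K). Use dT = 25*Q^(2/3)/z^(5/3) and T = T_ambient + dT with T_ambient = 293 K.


Q^(2/3) = 173.30
z^(5/3) = 42.120
dT = 25 * 173.30 / 42.120 = 102.86 K
T = 293 + 102.86 = 395.86 K

395.86 K


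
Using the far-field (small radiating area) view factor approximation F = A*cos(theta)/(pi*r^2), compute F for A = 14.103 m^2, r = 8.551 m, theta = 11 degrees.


cos(11 deg) = 0.98163
pi*r^2 = 229.71
F = 14.103 * 0.98163 / 229.71 = 0.060266

0.060266


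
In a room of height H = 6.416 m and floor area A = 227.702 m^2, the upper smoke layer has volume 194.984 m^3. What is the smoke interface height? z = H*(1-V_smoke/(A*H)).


V/(A*H) = 0.13347
1 - 0.13347 = 0.86653
z = 6.416 * 0.86653 = 5.5597 m

5.5597 m


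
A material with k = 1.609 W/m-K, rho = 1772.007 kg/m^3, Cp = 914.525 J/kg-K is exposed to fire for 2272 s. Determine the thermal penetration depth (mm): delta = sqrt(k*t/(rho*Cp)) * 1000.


alpha = 1.609 / (1772.007 * 914.525) = 9.9288e-07 m^2/s
alpha * t = 0.0022558
delta = sqrt(0.0022558) * 1000 = 47.495 mm

47.495 mm


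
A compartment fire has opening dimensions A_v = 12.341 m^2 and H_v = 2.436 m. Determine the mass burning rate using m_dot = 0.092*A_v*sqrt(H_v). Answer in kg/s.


sqrt(H_v) = 1.5608
m_dot = 0.092 * 12.341 * 1.5608 = 1.7721 kg/s

1.7721 kg/s


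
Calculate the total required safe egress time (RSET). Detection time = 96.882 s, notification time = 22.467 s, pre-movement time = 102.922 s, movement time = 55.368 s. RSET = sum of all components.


Total = 96.882 + 22.467 + 102.922 + 55.368 = 277.639 s

277.639 s


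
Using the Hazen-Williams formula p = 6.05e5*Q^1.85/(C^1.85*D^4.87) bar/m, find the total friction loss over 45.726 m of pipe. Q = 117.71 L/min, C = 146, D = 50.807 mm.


Q^1.85 = 6776.5
C^1.85 = 10094
D^4.87 = 2.0316e+08
p/m = 0.0019992 bar/m
p_total = 0.0019992 * 45.726 = 0.091416 bar

0.091416 bar


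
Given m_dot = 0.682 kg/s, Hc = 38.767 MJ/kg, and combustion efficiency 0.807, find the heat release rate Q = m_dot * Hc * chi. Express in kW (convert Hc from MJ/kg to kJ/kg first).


Hc = 38.767 MJ/kg = 38.767 * 1000 kJ/kg = 38767 kJ/kg
Q = 0.682 kg/s * 38767 kJ/kg * 0.807 = 21336 kW

21336 kW


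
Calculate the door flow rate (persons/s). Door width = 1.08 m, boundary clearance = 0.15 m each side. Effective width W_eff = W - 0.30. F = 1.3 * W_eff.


W_eff = 1.08 - 0.30 = 0.78 m
F = 1.3 * 0.78 = 1.014 persons/s

1.014 persons/s


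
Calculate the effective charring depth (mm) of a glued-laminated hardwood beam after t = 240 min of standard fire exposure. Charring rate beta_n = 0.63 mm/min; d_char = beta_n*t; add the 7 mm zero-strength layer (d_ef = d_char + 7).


d_char = 0.63 * 240 = 151.2 mm
d_ef = 151.2 + 1.0*7 = 158.2 mm

158.2 mm


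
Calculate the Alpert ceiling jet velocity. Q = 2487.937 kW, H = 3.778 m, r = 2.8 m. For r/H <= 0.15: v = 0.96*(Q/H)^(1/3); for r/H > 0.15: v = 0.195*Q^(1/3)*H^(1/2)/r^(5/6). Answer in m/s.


r/H = 2.8 / 3.778 = 0.74113
r/H > 0.15, so v = 0.195*Q^(1/3)*H^(1/2)/r^(5/6)
Q^(1/3) = 13.550
H^(1/2) = 1.9437
r^(5/6) = 2.3585
v = 0.195 * 13.550 * 1.9437 / 2.3585 = 2.1776 m/s

2.1776 m/s


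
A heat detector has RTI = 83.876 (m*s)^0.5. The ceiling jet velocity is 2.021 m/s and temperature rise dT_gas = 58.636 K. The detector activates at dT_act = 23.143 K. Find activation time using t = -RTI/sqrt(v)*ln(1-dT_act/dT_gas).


dT_act/dT_gas = 0.39469
ln(1 - 0.39469) = -0.50201
t = -83.876 / sqrt(2.021) * -0.50201 = 29.619 s

29.619 s


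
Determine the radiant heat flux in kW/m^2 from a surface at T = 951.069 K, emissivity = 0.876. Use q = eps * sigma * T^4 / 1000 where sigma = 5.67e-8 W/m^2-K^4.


T^4 = 8.1818e+11
q = 0.876 * 5.67e-8 * 8.1818e+11 / 1000 = 40.638 kW/m^2

40.638 kW/m^2


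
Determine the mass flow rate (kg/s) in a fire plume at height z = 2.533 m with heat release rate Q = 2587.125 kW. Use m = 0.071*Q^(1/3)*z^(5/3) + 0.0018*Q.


Q^(1/3) = 13.728
z^(5/3) = 4.7068
First term = 0.071 * 13.728 * 4.7068 = 4.5876
Second term = 0.0018 * 2587.125 = 4.6568
m = 9.2445 kg/s

9.2445 kg/s


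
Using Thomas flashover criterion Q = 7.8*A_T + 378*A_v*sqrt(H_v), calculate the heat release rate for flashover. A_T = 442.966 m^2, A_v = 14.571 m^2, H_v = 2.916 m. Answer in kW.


7.8*A_T = 3455.1
sqrt(H_v) = 1.7076
378*A_v*sqrt(H_v) = 9405.3
Q = 3455.1 + 9405.3 = 12860 kW

12860 kW


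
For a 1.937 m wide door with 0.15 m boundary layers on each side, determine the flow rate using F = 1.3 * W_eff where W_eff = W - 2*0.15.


W_eff = 1.937 - 0.30 = 1.637 m
F = 1.3 * 1.637 = 2.1281 persons/s

2.1281 persons/s


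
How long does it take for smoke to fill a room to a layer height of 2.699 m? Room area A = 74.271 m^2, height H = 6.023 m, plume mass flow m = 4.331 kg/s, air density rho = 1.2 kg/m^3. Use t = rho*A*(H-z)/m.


H - z = 3.324 m
t = 1.2 * 74.271 * 3.324 / 4.331 = 68.403 s

68.403 s


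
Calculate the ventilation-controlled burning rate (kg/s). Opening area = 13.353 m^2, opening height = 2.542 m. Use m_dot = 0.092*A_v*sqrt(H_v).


sqrt(H_v) = 1.5944
m_dot = 0.092 * 13.353 * 1.5944 = 1.9586 kg/s

1.9586 kg/s


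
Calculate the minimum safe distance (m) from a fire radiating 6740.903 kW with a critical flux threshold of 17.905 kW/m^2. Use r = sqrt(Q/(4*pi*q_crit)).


4*pi*q_crit = 225.00
Q/(4*pi*q_crit) = 29.959
r = sqrt(29.959) = 5.4735 m

5.4735 m


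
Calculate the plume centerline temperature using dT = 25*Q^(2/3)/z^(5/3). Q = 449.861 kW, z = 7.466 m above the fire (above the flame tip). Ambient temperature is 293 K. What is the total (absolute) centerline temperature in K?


Q^(2/3) = 58.711
z^(5/3) = 28.520
dT = 25 * 58.711 / 28.520 = 51.465 K
T = 293 + 51.465 = 344.47 K

344.47 K


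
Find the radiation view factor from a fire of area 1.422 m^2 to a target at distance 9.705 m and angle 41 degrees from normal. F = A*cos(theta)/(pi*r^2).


cos(41 deg) = 0.75471
pi*r^2 = 295.90
F = 1.422 * 0.75471 / 295.90 = 0.0036269

0.0036269


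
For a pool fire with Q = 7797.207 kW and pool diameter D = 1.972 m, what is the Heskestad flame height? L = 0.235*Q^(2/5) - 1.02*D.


Q^(2/5) = 36.039
0.235 * Q^(2/5) = 8.4692
1.02 * D = 2.0114
L = 6.4578 m

6.4578 m


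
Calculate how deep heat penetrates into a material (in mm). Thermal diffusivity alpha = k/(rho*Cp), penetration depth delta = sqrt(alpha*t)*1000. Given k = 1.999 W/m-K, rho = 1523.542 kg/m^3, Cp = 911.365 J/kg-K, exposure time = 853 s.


alpha = 1.999 / (1523.542 * 911.365) = 1.4397e-06 m^2/s
alpha * t = 0.0012280
delta = sqrt(0.0012280) * 1000 = 35.044 mm

35.044 mm


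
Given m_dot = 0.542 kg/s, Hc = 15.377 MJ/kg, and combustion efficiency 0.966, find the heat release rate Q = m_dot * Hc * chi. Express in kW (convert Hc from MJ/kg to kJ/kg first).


Hc = 15.377 MJ/kg = 15.377 * 1000 kJ/kg = 15377 kJ/kg
Q = 0.542 kg/s * 15377 kJ/kg * 0.966 = 8051.0 kW

8051.0 kW


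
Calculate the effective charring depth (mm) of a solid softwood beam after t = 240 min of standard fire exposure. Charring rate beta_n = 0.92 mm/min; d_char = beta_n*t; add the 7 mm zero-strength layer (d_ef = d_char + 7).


d_char = 0.92 * 240 = 220.8 mm
d_ef = 220.8 + 1.0*7 = 227.8 mm

227.8 mm


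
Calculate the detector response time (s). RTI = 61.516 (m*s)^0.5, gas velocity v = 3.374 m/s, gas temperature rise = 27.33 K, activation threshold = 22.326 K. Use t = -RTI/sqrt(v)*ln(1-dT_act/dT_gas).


dT_act/dT_gas = 0.81690
ln(1 - 0.81690) = -1.6977
t = -61.516 / sqrt(3.374) * -1.6977 = 56.858 s

56.858 s


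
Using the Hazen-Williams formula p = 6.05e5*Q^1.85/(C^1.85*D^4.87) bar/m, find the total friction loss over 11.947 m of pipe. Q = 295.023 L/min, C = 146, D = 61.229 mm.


Q^1.85 = 37088
C^1.85 = 10094
D^4.87 = 5.0406e+08
p/m = 0.0044102 bar/m
p_total = 0.0044102 * 11.947 = 0.052688 bar

0.052688 bar


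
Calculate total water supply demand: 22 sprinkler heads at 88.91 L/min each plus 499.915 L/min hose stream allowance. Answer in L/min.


Sprinkler demand = 22 * 88.91 = 1956.02 L/min
Total = 1956.02 + 499.915 = 2455.935 L/min

2455.935 L/min


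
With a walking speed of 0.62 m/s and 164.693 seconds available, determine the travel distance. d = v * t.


d = 0.62 * 164.693 = 102.11 m

102.11 m


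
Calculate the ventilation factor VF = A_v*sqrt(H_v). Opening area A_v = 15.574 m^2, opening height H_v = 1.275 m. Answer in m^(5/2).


sqrt(H_v) = 1.1292
VF = 15.574 * 1.1292 = 17.586 m^(5/2)

17.586 m^(5/2)


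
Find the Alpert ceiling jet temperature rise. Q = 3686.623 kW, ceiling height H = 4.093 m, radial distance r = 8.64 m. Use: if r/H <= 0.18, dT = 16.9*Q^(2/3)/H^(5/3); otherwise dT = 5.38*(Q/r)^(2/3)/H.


r/H = 8.64 / 4.093 = 2.1109
r/H > 0.18, so dT = 5.38*(Q/r)^(2/3)/H
Q/r = 426.69
(Q/r)^(2/3) = 56.677
dT = 5.38 * 56.677 / 4.093 = 74.499 K

74.499 K


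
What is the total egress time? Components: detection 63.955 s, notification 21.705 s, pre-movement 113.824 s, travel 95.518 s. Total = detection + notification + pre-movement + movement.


Total = 63.955 + 21.705 + 113.824 + 95.518 = 295.002 s

295.002 s


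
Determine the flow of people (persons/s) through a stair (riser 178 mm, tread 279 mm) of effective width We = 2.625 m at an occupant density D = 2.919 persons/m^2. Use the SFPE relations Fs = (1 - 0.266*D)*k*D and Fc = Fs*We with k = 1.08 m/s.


1 - 0.266*D = 1 - 0.266*2.919 = 0.22355
Fs = 0.22355 * 1.08 * 2.919 = 0.70473 persons/(s*m)
Fc = 0.70473 * 2.625 = 1.8499 persons/s

1.8499 persons/s


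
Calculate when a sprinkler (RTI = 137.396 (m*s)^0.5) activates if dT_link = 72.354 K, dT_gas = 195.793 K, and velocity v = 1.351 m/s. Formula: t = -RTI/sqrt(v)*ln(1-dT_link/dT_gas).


dT_link/dT_gas = 0.36954
ln(1 - 0.36954) = -0.46131
t = -137.396 / sqrt(1.351) * -0.46131 = 54.531 s

54.531 s


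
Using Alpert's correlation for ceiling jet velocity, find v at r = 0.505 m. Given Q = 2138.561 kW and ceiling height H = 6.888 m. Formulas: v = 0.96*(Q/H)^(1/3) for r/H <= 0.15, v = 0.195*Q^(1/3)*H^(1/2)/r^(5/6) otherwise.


r/H = 0.505 / 6.888 = 0.073316
r/H <= 0.15, so v = 0.96*(Q/H)^(1/3)
Q/H = 310.48
(Q/H)^(1/3) = 6.7714
v = 0.96 * 6.7714 = 6.5005 m/s

6.5005 m/s


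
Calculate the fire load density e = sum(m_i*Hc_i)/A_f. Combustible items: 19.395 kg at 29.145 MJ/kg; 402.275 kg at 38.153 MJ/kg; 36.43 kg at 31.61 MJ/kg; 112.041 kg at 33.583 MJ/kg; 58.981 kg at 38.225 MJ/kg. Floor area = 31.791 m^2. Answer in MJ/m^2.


Total energy = 19.395*29.145 + 402.275*38.153 + 36.43*31.61 + 112.041*33.583 + 58.981*38.225
= 565.2673 + 15348.00 + 1151.552 + 3762.673 + 2254.549
= 23082.04 MJ
e = 23082.04 / 31.791 = 726.06 MJ/m^2

726.06 MJ/m^2


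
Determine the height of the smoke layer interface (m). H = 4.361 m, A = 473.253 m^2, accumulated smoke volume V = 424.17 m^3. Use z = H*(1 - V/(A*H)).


V/(A*H) = 0.20552
1 - 0.20552 = 0.79448
z = 4.361 * 0.79448 = 3.4647 m

3.4647 m


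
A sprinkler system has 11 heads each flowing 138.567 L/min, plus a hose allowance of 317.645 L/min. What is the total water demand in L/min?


Sprinkler demand = 11 * 138.567 = 1524.237 L/min
Total = 1524.237 + 317.645 = 1841.882 L/min

1841.882 L/min


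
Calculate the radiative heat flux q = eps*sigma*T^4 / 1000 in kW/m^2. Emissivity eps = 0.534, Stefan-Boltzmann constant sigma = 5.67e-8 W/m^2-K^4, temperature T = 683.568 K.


T^4 = 2.1834e+11
q = 0.534 * 5.67e-8 * 2.1834e+11 / 1000 = 6.6108 kW/m^2

6.6108 kW/m^2


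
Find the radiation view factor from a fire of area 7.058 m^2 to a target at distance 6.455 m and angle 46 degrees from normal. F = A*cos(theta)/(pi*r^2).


cos(46 deg) = 0.69466
pi*r^2 = 130.90
F = 7.058 * 0.69466 / 130.90 = 0.037455

0.037455


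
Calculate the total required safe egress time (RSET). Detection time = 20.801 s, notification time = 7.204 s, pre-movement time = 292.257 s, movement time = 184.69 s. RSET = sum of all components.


Total = 20.801 + 7.204 + 292.257 + 184.69 = 504.952 s

504.952 s


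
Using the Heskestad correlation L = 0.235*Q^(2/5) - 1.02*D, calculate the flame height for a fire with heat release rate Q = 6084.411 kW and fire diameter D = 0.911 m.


Q^(2/5) = 32.635
0.235 * Q^(2/5) = 7.6693
1.02 * D = 0.92922
L = 6.7401 m

6.7401 m


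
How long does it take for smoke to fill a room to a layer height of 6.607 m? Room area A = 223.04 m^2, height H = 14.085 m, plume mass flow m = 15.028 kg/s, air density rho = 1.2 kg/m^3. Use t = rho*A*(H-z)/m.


H - z = 7.478 m
t = 1.2 * 223.04 * 7.478 / 15.028 = 133.18 s

133.18 s


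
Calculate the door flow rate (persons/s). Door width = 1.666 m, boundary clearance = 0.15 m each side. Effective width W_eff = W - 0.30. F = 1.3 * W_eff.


W_eff = 1.666 - 0.30 = 1.366 m
F = 1.3 * 1.366 = 1.7758 persons/s

1.7758 persons/s


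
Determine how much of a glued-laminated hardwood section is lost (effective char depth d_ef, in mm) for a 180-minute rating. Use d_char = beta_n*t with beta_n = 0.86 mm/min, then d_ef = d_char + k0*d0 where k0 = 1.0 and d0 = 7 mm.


d_char = 0.86 * 180 = 154.8 mm
d_ef = 154.8 + 1.0*7 = 161.8 mm

161.8 mm


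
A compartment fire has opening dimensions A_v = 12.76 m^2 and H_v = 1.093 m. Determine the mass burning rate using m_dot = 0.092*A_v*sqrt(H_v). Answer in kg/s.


sqrt(H_v) = 1.0455
m_dot = 0.092 * 12.76 * 1.0455 = 1.2273 kg/s

1.2273 kg/s


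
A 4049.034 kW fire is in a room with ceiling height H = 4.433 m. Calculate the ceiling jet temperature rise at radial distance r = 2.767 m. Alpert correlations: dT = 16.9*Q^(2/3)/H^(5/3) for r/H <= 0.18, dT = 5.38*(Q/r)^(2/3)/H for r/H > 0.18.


r/H = 2.767 / 4.433 = 0.62418
r/H > 0.18, so dT = 5.38*(Q/r)^(2/3)/H
Q/r = 1463.3
(Q/r)^(2/3) = 128.89
dT = 5.38 * 128.89 / 4.433 = 156.43 K

156.43 K


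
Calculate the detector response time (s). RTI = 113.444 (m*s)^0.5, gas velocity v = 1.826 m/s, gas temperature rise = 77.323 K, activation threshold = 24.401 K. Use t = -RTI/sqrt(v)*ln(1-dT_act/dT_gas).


dT_act/dT_gas = 0.31557
ln(1 - 0.31557) = -0.37917
t = -113.444 / sqrt(1.826) * -0.37917 = 31.832 s

31.832 s


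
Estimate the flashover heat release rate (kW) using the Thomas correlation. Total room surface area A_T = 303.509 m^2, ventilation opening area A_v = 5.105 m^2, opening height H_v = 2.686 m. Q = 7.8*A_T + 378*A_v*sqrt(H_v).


7.8*A_T = 2367.4
sqrt(H_v) = 1.6389
378*A_v*sqrt(H_v) = 3162.6
Q = 2367.4 + 3162.6 = 5529.9 kW

5529.9 kW


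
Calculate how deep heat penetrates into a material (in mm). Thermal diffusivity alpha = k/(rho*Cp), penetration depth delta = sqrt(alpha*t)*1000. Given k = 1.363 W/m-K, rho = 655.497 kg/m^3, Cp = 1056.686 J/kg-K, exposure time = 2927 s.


alpha = 1.363 / (655.497 * 1056.686) = 1.9678e-06 m^2/s
alpha * t = 0.0057597
delta = sqrt(0.0057597) * 1000 = 75.893 mm

75.893 mm


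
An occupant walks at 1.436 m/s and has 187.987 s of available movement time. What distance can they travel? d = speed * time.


d = 1.436 * 187.987 = 269.95 m

269.95 m


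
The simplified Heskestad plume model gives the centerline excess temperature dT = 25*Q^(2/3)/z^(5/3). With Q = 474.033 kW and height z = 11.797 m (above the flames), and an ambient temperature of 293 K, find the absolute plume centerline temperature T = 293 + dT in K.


Q^(2/3) = 60.796
z^(5/3) = 61.134
dT = 25 * 60.796 / 61.134 = 24.861 K
T = 293 + 24.861 = 317.86 K

317.86 K


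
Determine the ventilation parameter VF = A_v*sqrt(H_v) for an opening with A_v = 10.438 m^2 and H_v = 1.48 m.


sqrt(H_v) = 1.2166
VF = 10.438 * 1.2166 = 12.698 m^(5/2)

12.698 m^(5/2)


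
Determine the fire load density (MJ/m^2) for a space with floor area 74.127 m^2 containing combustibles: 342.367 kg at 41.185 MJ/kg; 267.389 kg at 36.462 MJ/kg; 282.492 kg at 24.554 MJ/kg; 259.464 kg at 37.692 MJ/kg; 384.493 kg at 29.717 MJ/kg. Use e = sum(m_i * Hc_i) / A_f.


Total energy = 342.367*41.185 + 267.389*36.462 + 282.492*24.554 + 259.464*37.692 + 384.493*29.717
= 14100.38 + 9749.538 + 6936.309 + 9779.717 + 11425.98
= 51991.93 MJ
e = 51991.93 / 74.127 = 701.39 MJ/m^2

701.39 MJ/m^2


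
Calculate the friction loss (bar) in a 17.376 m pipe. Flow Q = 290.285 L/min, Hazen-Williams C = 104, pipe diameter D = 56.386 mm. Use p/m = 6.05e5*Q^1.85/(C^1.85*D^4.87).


Q^1.85 = 35994
C^1.85 = 5389.0
D^4.87 = 3.3745e+08
p/m = 0.011975 bar/m
p_total = 0.011975 * 17.376 = 0.20807 bar

0.20807 bar


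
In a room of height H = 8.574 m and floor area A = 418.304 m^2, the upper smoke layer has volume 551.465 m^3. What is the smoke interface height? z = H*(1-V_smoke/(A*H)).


V/(A*H) = 0.15376
1 - 0.15376 = 0.84624
z = 8.574 * 0.84624 = 7.2557 m

7.2557 m


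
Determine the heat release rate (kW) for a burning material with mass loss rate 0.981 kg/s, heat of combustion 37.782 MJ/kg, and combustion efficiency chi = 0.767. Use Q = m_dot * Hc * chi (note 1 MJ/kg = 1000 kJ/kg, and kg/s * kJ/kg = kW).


Hc = 37.782 MJ/kg = 37.782 * 1000 kJ/kg = 37782 kJ/kg
Q = 0.981 kg/s * 37782 kJ/kg * 0.767 = 28428 kW

28428 kW


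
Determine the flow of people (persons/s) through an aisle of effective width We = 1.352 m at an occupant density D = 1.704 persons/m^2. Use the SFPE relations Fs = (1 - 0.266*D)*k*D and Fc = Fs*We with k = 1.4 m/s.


1 - 0.266*D = 1 - 0.266*1.704 = 0.54674
Fs = 0.54674 * 1.4 * 1.704 = 1.3043 persons/(s*m)
Fc = 1.3043 * 1.352 = 1.7634 persons/s

1.7634 persons/s


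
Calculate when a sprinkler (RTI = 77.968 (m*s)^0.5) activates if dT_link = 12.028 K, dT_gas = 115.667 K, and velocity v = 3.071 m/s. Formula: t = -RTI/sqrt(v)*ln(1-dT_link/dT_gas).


dT_link/dT_gas = 0.10399
ln(1 - 0.10399) = -0.10980
t = -77.968 / sqrt(3.071) * -0.10980 = 4.8852 s

4.8852 s


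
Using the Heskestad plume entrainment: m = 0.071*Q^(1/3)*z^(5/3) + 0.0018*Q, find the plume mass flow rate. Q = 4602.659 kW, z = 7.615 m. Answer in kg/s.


Q^(1/3) = 16.634
z^(5/3) = 29.475
First term = 0.071 * 16.634 * 29.475 = 34.811
Second term = 0.0018 * 4602.659 = 8.2848
m = 43.095 kg/s

43.095 kg/s


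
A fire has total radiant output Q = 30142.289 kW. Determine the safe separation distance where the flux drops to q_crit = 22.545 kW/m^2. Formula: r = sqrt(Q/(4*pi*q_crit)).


4*pi*q_crit = 283.31
Q/(4*pi*q_crit) = 106.39
r = sqrt(106.39) = 10.315 m

10.315 m


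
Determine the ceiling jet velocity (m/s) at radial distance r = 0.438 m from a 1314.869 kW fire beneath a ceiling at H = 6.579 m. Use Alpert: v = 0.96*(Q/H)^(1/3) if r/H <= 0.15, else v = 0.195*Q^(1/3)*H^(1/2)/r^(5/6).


r/H = 0.438 / 6.579 = 0.066575
r/H <= 0.15, so v = 0.96*(Q/H)^(1/3)
Q/H = 199.86
(Q/H)^(1/3) = 5.8467
v = 0.96 * 5.8467 = 5.6128 m/s

5.6128 m/s


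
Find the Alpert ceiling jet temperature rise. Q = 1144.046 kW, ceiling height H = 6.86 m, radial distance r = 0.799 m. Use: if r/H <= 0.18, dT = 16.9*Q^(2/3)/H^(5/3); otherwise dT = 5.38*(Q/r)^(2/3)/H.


r/H = 0.799 / 6.86 = 0.11647
r/H <= 0.18, so dT = 16.9*Q^(2/3)/H^(5/3)
Q^(2/3) = 109.39
H^(5/3) = 24.767
dT = 16.9 * 109.39 / 24.767 = 74.641 K

74.641 K


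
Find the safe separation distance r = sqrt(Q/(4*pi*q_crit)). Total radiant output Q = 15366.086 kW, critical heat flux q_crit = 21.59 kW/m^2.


4*pi*q_crit = 271.31
Q/(4*pi*q_crit) = 56.637
r = sqrt(56.637) = 7.5258 m

7.5258 m


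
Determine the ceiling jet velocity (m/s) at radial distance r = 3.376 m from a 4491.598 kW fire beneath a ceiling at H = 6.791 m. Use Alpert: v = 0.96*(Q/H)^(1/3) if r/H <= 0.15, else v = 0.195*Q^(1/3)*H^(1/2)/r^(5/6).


r/H = 3.376 / 6.791 = 0.49713
r/H > 0.15, so v = 0.195*Q^(1/3)*H^(1/2)/r^(5/6)
Q^(1/3) = 16.499
H^(1/2) = 2.6060
r^(5/6) = 2.7564
v = 0.195 * 16.499 * 2.6060 / 2.7564 = 3.0418 m/s

3.0418 m/s


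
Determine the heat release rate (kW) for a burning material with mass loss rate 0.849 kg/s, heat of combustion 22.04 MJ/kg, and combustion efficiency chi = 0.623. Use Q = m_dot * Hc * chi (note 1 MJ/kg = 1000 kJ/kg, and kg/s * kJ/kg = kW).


Hc = 22.04 MJ/kg = 22.04 * 1000 kJ/kg = 22040 kJ/kg
Q = 0.849 kg/s * 22040 kJ/kg * 0.623 = 11658 kW

11658 kW


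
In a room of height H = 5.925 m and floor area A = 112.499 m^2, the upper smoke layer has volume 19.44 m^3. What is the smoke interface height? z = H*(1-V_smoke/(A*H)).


V/(A*H) = 0.029165
1 - 0.029165 = 0.97084
z = 5.925 * 0.97084 = 5.7522 m

5.7522 m


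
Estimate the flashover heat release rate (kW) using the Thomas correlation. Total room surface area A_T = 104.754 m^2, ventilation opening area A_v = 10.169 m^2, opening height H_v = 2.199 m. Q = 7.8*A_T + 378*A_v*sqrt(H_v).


7.8*A_T = 817.08
sqrt(H_v) = 1.4829
378*A_v*sqrt(H_v) = 5700.1
Q = 817.08 + 5700.1 = 6517.2 kW

6517.2 kW


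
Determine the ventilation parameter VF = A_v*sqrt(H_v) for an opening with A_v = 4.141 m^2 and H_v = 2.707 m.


sqrt(H_v) = 1.6453
VF = 4.141 * 1.6453 = 6.8132 m^(5/2)

6.8132 m^(5/2)


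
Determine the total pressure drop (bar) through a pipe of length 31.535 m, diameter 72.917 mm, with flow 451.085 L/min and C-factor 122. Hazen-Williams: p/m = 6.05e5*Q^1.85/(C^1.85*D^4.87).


Q^1.85 = 81354
C^1.85 = 7240.5
D^4.87 = 1.1803e+09
p/m = 0.0057596 bar/m
p_total = 0.0057596 * 31.535 = 0.18163 bar

0.18163 bar


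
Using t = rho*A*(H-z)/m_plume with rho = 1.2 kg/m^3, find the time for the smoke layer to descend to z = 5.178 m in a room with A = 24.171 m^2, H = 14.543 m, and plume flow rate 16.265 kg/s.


H - z = 9.365 m
t = 1.2 * 24.171 * 9.365 / 16.265 = 16.701 s

16.701 s


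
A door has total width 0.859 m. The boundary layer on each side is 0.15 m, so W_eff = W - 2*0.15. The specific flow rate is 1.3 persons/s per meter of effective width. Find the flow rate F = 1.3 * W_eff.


W_eff = 0.859 - 0.30 = 0.559 m
F = 1.3 * 0.559 = 0.72670 persons/s

0.72670 persons/s


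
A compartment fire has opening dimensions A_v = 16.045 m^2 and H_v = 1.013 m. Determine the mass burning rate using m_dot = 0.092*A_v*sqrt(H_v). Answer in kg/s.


sqrt(H_v) = 1.0065
m_dot = 0.092 * 16.045 * 1.0065 = 1.4857 kg/s

1.4857 kg/s


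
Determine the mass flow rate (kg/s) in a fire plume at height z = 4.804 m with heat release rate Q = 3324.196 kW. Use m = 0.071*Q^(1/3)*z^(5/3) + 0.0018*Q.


Q^(1/3) = 14.924
z^(5/3) = 13.677
First term = 0.071 * 14.924 * 13.677 = 14.493
Second term = 0.0018 * 3324.196 = 5.9836
m = 20.477 kg/s

20.477 kg/s


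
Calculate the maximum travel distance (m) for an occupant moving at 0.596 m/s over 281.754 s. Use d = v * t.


d = 0.596 * 281.754 = 167.93 m

167.93 m


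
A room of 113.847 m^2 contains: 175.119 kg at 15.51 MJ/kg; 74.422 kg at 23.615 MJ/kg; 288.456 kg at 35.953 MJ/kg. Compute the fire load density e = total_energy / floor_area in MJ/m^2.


Total energy = 175.119*15.51 + 74.422*23.615 + 288.456*35.953
= 2716.096 + 1757.476 + 10370.86
= 14844.43 MJ
e = 14844.43 / 113.847 = 130.39 MJ/m^2

130.39 MJ/m^2


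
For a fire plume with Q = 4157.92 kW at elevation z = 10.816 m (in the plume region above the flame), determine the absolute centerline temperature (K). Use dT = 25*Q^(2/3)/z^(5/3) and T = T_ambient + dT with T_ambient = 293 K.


Q^(2/3) = 258.57
z^(5/3) = 52.899
dT = 25 * 258.57 / 52.899 = 122.20 K
T = 293 + 122.20 = 415.20 K

415.20 K


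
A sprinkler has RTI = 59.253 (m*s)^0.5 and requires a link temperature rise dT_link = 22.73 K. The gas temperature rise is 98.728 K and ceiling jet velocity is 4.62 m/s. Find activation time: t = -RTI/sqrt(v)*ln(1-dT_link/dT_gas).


dT_link/dT_gas = 0.23023
ln(1 - 0.23023) = -0.26166
t = -59.253 / sqrt(4.62) * -0.26166 = 7.2132 s

7.2132 s


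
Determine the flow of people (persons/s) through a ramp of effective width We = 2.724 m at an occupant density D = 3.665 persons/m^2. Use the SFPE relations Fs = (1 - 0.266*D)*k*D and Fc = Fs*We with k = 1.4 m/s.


1 - 0.266*D = 1 - 0.266*3.665 = 0.025110
Fs = 0.025110 * 1.4 * 3.665 = 0.12884 persons/(s*m)
Fc = 0.12884 * 2.724 = 0.35096 persons/s

0.35096 persons/s


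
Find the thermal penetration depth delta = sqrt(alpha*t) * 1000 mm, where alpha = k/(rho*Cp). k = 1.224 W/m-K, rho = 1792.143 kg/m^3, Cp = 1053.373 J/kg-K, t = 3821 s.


alpha = 1.224 / (1792.143 * 1053.373) = 6.4838e-07 m^2/s
alpha * t = 0.0024774
delta = sqrt(0.0024774) * 1000 = 49.774 mm

49.774 mm


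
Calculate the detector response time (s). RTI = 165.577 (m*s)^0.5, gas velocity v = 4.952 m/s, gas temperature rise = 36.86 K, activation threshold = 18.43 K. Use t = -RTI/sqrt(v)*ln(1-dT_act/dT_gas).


dT_act/dT_gas = 0.5
ln(1 - 0.5) = -0.69315
t = -165.577 / sqrt(4.952) * -0.69315 = 51.575 s

51.575 s


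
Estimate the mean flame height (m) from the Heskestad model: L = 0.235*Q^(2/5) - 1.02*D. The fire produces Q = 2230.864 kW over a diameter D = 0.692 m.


Q^(2/5) = 21.847
0.235 * Q^(2/5) = 5.1340
1.02 * D = 0.70584
L = 4.4282 m

4.4282 m


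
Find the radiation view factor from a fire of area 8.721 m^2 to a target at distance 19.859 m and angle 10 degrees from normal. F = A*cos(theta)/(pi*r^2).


cos(10 deg) = 0.98481
pi*r^2 = 1239.0
F = 8.721 * 0.98481 / 1239.0 = 0.0069319

0.0069319


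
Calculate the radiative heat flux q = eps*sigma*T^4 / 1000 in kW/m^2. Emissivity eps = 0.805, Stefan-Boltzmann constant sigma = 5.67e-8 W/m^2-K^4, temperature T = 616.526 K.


T^4 = 1.4448e+11
q = 0.805 * 5.67e-8 * 1.4448e+11 / 1000 = 6.5945 kW/m^2

6.5945 kW/m^2


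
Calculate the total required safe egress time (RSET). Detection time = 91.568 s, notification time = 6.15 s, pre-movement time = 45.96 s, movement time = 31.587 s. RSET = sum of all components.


Total = 91.568 + 6.15 + 45.96 + 31.587 = 175.265 s

175.265 s


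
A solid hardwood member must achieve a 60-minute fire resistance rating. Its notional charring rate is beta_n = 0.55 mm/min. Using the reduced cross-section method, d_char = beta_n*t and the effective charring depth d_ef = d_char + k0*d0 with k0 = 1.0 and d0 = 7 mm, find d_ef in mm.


d_char = 0.55 * 60 = 33 mm
d_ef = 33 + 1.0*7 = 40 mm

40 mm


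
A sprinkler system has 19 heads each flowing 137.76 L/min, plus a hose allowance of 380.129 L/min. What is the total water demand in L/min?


Sprinkler demand = 19 * 137.76 = 2617.44 L/min
Total = 2617.44 + 380.129 = 2997.569 L/min

2997.569 L/min


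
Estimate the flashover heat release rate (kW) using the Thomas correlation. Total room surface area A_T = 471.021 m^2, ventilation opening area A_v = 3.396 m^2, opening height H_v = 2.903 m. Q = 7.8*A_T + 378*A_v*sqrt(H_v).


7.8*A_T = 3674.0
sqrt(H_v) = 1.7038
378*A_v*sqrt(H_v) = 2187.2
Q = 3674.0 + 2187.2 = 5861.1 kW

5861.1 kW


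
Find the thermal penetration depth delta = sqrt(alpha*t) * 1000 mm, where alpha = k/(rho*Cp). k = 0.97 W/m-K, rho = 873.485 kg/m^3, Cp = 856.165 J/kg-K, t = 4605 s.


alpha = 0.97 / (873.485 * 856.165) = 1.2971e-06 m^2/s
alpha * t = 0.0059729
delta = sqrt(0.0059729) * 1000 = 77.285 mm

77.285 mm


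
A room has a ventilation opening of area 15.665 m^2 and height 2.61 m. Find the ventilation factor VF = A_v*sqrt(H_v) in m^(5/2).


sqrt(H_v) = 1.6155
VF = 15.665 * 1.6155 = 25.308 m^(5/2)

25.308 m^(5/2)


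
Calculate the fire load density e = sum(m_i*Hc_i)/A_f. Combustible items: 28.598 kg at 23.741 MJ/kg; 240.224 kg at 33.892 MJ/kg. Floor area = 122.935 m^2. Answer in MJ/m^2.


Total energy = 28.598*23.741 + 240.224*33.892
= 678.9451 + 8141.672
= 8820.617 MJ
e = 8820.617 / 122.935 = 71.750 MJ/m^2

71.750 MJ/m^2


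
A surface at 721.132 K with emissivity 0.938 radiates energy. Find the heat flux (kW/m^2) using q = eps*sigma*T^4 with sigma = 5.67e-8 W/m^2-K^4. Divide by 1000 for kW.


T^4 = 2.7043e+11
q = 0.938 * 5.67e-8 * 2.7043e+11 / 1000 = 14.383 kW/m^2

14.383 kW/m^2


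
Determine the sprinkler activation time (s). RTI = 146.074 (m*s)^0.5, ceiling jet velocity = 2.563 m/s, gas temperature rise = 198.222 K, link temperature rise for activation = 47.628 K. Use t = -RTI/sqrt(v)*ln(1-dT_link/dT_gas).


dT_link/dT_gas = 0.24028
ln(1 - 0.24028) = -0.27480
t = -146.074 / sqrt(2.563) * -0.27480 = 25.074 s

25.074 s


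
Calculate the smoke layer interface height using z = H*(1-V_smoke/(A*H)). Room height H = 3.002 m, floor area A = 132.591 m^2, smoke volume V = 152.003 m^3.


V/(A*H) = 0.38188
1 - 0.38188 = 0.61812
z = 3.002 * 0.61812 = 1.8556 m

1.8556 m


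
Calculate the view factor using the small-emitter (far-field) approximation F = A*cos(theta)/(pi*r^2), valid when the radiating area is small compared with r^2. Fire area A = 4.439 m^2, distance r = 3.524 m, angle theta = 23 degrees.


cos(23 deg) = 0.92050
pi*r^2 = 39.014
F = 4.439 * 0.92050 / 39.014 = 0.10473

0.10473


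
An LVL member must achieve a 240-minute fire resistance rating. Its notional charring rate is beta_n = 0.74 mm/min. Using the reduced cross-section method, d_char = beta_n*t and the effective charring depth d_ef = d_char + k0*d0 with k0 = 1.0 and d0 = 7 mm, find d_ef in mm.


d_char = 0.74 * 240 = 177.6 mm
d_ef = 177.6 + 1.0*7 = 184.6 mm

184.6 mm


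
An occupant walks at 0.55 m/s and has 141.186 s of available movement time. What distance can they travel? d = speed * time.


d = 0.55 * 141.186 = 77.652 m

77.652 m


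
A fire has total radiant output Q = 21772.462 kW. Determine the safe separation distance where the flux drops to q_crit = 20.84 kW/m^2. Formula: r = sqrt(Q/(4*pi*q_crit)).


4*pi*q_crit = 261.88
Q/(4*pi*q_crit) = 83.138
r = sqrt(83.138) = 9.1180 m

9.1180 m


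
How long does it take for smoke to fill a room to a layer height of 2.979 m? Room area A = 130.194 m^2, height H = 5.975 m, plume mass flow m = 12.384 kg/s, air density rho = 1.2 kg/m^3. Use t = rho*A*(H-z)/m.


H - z = 2.996 m
t = 1.2 * 130.194 * 2.996 / 12.384 = 37.797 s

37.797 s


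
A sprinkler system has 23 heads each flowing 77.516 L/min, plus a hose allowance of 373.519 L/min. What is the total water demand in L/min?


Sprinkler demand = 23 * 77.516 = 1782.868 L/min
Total = 1782.868 + 373.519 = 2156.387 L/min

2156.387 L/min


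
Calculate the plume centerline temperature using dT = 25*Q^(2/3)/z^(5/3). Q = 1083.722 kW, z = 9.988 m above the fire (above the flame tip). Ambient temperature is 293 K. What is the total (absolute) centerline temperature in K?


Q^(2/3) = 105.51
z^(5/3) = 46.323
dT = 25 * 105.51 / 46.323 = 56.940 K
T = 293 + 56.940 = 349.94 K

349.94 K


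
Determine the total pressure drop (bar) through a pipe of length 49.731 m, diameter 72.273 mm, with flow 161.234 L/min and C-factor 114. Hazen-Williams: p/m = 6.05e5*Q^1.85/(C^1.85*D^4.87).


Q^1.85 = 12128
C^1.85 = 6386.7
D^4.87 = 1.1304e+09
p/m = 0.0010164 bar/m
p_total = 0.0010164 * 49.731 = 0.050546 bar

0.050546 bar


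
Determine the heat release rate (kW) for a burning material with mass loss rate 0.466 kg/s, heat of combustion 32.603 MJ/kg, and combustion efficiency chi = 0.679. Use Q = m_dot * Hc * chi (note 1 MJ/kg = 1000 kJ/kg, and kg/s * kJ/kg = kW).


Hc = 32.603 MJ/kg = 32.603 * 1000 kJ/kg = 32603 kJ/kg
Q = 0.466 kg/s * 32603 kJ/kg * 0.679 = 10316 kW

10316 kW


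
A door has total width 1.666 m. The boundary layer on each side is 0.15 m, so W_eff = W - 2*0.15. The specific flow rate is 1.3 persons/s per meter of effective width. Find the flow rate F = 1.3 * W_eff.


W_eff = 1.666 - 0.30 = 1.366 m
F = 1.3 * 1.366 = 1.7758 persons/s

1.7758 persons/s


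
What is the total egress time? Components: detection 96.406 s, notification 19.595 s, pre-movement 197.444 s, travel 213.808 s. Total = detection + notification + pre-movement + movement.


Total = 96.406 + 19.595 + 197.444 + 213.808 = 527.253 s

527.253 s


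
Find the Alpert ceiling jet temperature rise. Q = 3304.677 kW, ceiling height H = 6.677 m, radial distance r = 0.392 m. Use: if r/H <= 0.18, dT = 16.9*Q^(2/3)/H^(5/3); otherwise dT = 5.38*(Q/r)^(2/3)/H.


r/H = 0.392 / 6.677 = 0.058709
r/H <= 0.18, so dT = 16.9*Q^(2/3)/H^(5/3)
Q^(2/3) = 221.86
H^(5/3) = 23.676
dT = 16.9 * 221.86 / 23.676 = 158.37 K

158.37 K


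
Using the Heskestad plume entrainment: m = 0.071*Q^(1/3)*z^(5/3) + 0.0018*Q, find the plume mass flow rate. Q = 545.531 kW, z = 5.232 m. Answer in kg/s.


Q^(1/3) = 8.1710
z^(5/3) = 15.768
First term = 0.071 * 8.1710 * 15.768 = 9.1477
Second term = 0.0018 * 545.531 = 0.98196
m = 10.130 kg/s

10.130 kg/s


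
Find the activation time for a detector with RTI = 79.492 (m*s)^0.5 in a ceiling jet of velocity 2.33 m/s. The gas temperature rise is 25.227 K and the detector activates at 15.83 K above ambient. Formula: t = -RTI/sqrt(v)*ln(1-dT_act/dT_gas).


dT_act/dT_gas = 0.62750
ln(1 - 0.62750) = -0.98752
t = -79.492 / sqrt(2.33) * -0.98752 = 51.427 s

51.427 s


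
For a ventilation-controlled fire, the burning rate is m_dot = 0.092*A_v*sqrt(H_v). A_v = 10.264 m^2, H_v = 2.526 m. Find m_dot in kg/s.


sqrt(H_v) = 1.5893
m_dot = 0.092 * 10.264 * 1.5893 = 1.5008 kg/s

1.5008 kg/s


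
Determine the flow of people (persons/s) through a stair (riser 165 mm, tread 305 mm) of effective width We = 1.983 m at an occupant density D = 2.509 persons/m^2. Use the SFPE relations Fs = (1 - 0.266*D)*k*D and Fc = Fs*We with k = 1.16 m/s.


1 - 0.266*D = 1 - 0.266*2.509 = 0.33261
Fs = 0.33261 * 1.16 * 2.509 = 0.96803 persons/(s*m)
Fc = 0.96803 * 1.983 = 1.9196 persons/s

1.9196 persons/s
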